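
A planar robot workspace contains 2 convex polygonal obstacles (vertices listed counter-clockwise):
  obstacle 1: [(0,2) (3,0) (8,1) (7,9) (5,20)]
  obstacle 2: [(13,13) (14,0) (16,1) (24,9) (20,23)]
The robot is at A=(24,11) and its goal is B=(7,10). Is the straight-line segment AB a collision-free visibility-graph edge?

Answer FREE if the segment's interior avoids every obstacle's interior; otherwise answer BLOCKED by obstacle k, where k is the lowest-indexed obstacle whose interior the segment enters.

Obstacle 1 [(0,2) (3,0) (8,1) (7,9) (5,20)]:
  edge (0,2)–(3,0): clear
  edge (3,0)–(8,1): clear
  edge (8,1)–(7,9): clear
  edge (7,9)–(5,20): clear
  edge (5,20)–(0,2): clear
  midpoint (31/2,21/2) outside
  → clear
Obstacle 2 [(13,13) (14,0) (16,1) (24,9) (20,23)]:
  edge (13,13)–(14,0): crosses AB
  edge (14,0)–(16,1): clear
  edge (16,1)–(24,9): clear
  edge (24,9)–(20,23): crosses AB
  edge (20,23)–(13,13): clear
  → BLOCKED

BLOCKED by obstacle 2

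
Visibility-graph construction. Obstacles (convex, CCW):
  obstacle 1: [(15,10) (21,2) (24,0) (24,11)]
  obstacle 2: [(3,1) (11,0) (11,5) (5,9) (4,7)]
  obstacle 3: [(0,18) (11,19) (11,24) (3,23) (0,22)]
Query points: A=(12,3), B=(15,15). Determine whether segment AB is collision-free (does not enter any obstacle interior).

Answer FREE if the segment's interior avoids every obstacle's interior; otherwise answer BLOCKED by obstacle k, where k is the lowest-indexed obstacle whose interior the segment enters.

FREE

Obstacle 1 [(15,10) (21,2) (24,0) (24,11)]:
  edge (15,10)–(21,2): clear
  edge (21,2)–(24,0): clear
  edge (24,0)–(24,11): clear
  edge (24,11)–(15,10): clear
  midpoint (27/2,9) outside
  → clear
Obstacle 2 [(3,1) (11,0) (11,5) (5,9) (4,7)]:
  edge (3,1)–(11,0): clear
  edge (11,0)–(11,5): clear
  edge (11,5)–(5,9): clear
  edge (5,9)–(4,7): clear
  edge (4,7)–(3,1): clear
  midpoint (27/2,9) outside
  → clear
Obstacle 3 [(0,18) (11,19) (11,24) (3,23) (0,22)]:
  edge (0,18)–(11,19): clear
  edge (11,19)–(11,24): clear
  edge (11,24)–(3,23): clear
  edge (3,23)–(0,22): clear
  edge (0,22)–(0,18): clear
  midpoint (27/2,9) outside
  → clear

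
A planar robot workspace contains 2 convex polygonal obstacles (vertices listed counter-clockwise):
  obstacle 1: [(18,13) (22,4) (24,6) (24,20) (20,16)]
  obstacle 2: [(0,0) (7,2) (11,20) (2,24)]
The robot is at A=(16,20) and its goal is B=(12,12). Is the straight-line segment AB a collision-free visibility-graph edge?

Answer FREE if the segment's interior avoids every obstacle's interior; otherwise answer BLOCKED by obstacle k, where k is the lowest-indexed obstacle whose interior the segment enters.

FREE

Obstacle 1 [(18,13) (22,4) (24,6) (24,20) (20,16)]:
  edge (18,13)–(22,4): clear
  edge (22,4)–(24,6): clear
  edge (24,6)–(24,20): clear
  edge (24,20)–(20,16): clear
  edge (20,16)–(18,13): clear
  midpoint (14,16) outside
  → clear
Obstacle 2 [(0,0) (7,2) (11,20) (2,24)]:
  edge (0,0)–(7,2): clear
  edge (7,2)–(11,20): clear
  edge (11,20)–(2,24): clear
  edge (2,24)–(0,0): clear
  midpoint (14,16) outside
  → clear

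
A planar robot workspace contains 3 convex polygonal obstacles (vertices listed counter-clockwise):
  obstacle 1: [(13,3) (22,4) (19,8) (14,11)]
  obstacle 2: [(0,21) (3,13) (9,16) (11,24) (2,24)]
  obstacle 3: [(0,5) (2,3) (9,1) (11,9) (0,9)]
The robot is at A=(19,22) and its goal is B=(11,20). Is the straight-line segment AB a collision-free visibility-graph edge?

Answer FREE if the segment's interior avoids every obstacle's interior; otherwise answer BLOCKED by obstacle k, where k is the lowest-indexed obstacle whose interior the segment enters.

Obstacle 1 [(13,3) (22,4) (19,8) (14,11)]:
  edge (13,3)–(22,4): clear
  edge (22,4)–(19,8): clear
  edge (19,8)–(14,11): clear
  edge (14,11)–(13,3): clear
  midpoint (15,21) outside
  → clear
Obstacle 2 [(0,21) (3,13) (9,16) (11,24) (2,24)]:
  edge (0,21)–(3,13): clear
  edge (3,13)–(9,16): clear
  edge (9,16)–(11,24): clear
  edge (11,24)–(2,24): clear
  edge (2,24)–(0,21): clear
  midpoint (15,21) outside
  → clear
Obstacle 3 [(0,5) (2,3) (9,1) (11,9) (0,9)]:
  edge (0,5)–(2,3): clear
  edge (2,3)–(9,1): clear
  edge (9,1)–(11,9): clear
  edge (11,9)–(0,9): clear
  edge (0,9)–(0,5): clear
  midpoint (15,21) outside
  → clear

FREE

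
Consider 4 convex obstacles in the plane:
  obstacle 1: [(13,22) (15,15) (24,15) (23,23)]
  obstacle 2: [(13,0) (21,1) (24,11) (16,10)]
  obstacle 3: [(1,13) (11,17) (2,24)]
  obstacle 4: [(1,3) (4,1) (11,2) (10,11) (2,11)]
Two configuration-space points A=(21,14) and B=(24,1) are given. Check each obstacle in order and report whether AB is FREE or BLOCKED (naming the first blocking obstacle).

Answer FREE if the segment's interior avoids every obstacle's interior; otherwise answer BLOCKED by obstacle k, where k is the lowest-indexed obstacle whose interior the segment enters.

Obstacle 1 [(13,22) (15,15) (24,15) (23,23)]:
  edge (13,22)–(15,15): clear
  edge (15,15)–(24,15): clear
  edge (24,15)–(23,23): clear
  edge (23,23)–(13,22): clear
  midpoint (45/2,15/2) outside
  → clear
Obstacle 2 [(13,0) (21,1) (24,11) (16,10)]:
  edge (13,0)–(21,1): clear
  edge (21,1)–(24,11): crosses AB
  edge (24,11)–(16,10): crosses AB
  edge (16,10)–(13,0): clear
  → BLOCKED
Obstacle 3 [(1,13) (11,17) (2,24)]:
  edge (1,13)–(11,17): clear
  edge (11,17)–(2,24): clear
  edge (2,24)–(1,13): clear
  midpoint (45/2,15/2) outside
  → clear
Obstacle 4 [(1,3) (4,1) (11,2) (10,11) (2,11)]:
  edge (1,3)–(4,1): clear
  edge (4,1)–(11,2): clear
  edge (11,2)–(10,11): clear
  edge (10,11)–(2,11): clear
  edge (2,11)–(1,3): clear
  midpoint (45/2,15/2) outside
  → clear

BLOCKED by obstacle 2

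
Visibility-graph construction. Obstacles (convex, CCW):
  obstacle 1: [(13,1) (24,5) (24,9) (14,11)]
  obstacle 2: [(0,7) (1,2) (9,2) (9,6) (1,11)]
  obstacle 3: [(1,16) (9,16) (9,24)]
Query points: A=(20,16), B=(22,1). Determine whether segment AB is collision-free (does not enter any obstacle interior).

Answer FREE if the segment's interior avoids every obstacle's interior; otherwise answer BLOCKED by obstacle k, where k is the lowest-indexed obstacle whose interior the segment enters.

Obstacle 1 [(13,1) (24,5) (24,9) (14,11)]:
  edge (13,1)–(24,5): crosses AB
  edge (24,5)–(24,9): clear
  edge (24,9)–(14,11): crosses AB
  edge (14,11)–(13,1): clear
  → BLOCKED
Obstacle 2 [(0,7) (1,2) (9,2) (9,6) (1,11)]:
  edge (0,7)–(1,2): clear
  edge (1,2)–(9,2): clear
  edge (9,2)–(9,6): clear
  edge (9,6)–(1,11): clear
  edge (1,11)–(0,7): clear
  midpoint (21,17/2) outside
  → clear
Obstacle 3 [(1,16) (9,16) (9,24)]:
  edge (1,16)–(9,16): clear
  edge (9,16)–(9,24): clear
  edge (9,24)–(1,16): clear
  midpoint (21,17/2) outside
  → clear

BLOCKED by obstacle 1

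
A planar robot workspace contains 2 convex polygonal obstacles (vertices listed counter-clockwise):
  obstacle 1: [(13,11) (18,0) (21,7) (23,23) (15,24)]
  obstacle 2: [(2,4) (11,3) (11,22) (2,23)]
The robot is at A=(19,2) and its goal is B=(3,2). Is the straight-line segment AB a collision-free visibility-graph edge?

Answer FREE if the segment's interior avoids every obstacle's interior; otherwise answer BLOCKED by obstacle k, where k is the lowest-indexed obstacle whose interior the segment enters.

Obstacle 1 [(13,11) (18,0) (21,7) (23,23) (15,24)]:
  edge (13,11)–(18,0): crosses AB
  edge (18,0)–(21,7): crosses AB
  edge (21,7)–(23,23): clear
  edge (23,23)–(15,24): clear
  edge (15,24)–(13,11): clear
  → BLOCKED
Obstacle 2 [(2,4) (11,3) (11,22) (2,23)]:
  edge (2,4)–(11,3): clear
  edge (11,3)–(11,22): clear
  edge (11,22)–(2,23): clear
  edge (2,23)–(2,4): clear
  midpoint (11,2) outside
  → clear

BLOCKED by obstacle 1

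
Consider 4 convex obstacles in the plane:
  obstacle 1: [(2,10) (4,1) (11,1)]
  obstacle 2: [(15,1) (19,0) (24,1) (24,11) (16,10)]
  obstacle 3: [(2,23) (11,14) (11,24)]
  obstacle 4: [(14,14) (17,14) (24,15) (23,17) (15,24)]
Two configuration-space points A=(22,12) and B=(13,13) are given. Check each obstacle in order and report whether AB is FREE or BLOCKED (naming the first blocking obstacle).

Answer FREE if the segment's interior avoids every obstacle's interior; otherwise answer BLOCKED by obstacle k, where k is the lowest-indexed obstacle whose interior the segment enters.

FREE

Obstacle 1 [(2,10) (4,1) (11,1)]:
  edge (2,10)–(4,1): clear
  edge (4,1)–(11,1): clear
  edge (11,1)–(2,10): clear
  midpoint (35/2,25/2) outside
  → clear
Obstacle 2 [(15,1) (19,0) (24,1) (24,11) (16,10)]:
  edge (15,1)–(19,0): clear
  edge (19,0)–(24,1): clear
  edge (24,1)–(24,11): clear
  edge (24,11)–(16,10): clear
  edge (16,10)–(15,1): clear
  midpoint (35/2,25/2) outside
  → clear
Obstacle 3 [(2,23) (11,14) (11,24)]:
  edge (2,23)–(11,14): clear
  edge (11,14)–(11,24): clear
  edge (11,24)–(2,23): clear
  midpoint (35/2,25/2) outside
  → clear
Obstacle 4 [(14,14) (17,14) (24,15) (23,17) (15,24)]:
  edge (14,14)–(17,14): clear
  edge (17,14)–(24,15): clear
  edge (24,15)–(23,17): clear
  edge (23,17)–(15,24): clear
  edge (15,24)–(14,14): clear
  midpoint (35/2,25/2) outside
  → clear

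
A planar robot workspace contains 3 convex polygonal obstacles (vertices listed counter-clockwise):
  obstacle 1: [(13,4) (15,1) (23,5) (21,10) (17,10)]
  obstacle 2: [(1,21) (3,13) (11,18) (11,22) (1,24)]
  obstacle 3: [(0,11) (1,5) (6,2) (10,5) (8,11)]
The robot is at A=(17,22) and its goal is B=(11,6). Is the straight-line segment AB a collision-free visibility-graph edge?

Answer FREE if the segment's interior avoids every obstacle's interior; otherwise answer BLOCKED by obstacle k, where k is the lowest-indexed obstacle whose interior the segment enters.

Obstacle 1 [(13,4) (15,1) (23,5) (21,10) (17,10)]:
  edge (13,4)–(15,1): clear
  edge (15,1)–(23,5): clear
  edge (23,5)–(21,10): clear
  edge (21,10)–(17,10): clear
  edge (17,10)–(13,4): clear
  midpoint (14,14) outside
  → clear
Obstacle 2 [(1,21) (3,13) (11,18) (11,22) (1,24)]:
  edge (1,21)–(3,13): clear
  edge (3,13)–(11,18): clear
  edge (11,18)–(11,22): clear
  edge (11,22)–(1,24): clear
  edge (1,24)–(1,21): clear
  midpoint (14,14) outside
  → clear
Obstacle 3 [(0,11) (1,5) (6,2) (10,5) (8,11)]:
  edge (0,11)–(1,5): clear
  edge (1,5)–(6,2): clear
  edge (6,2)–(10,5): clear
  edge (10,5)–(8,11): clear
  edge (8,11)–(0,11): clear
  midpoint (14,14) outside
  → clear

FREE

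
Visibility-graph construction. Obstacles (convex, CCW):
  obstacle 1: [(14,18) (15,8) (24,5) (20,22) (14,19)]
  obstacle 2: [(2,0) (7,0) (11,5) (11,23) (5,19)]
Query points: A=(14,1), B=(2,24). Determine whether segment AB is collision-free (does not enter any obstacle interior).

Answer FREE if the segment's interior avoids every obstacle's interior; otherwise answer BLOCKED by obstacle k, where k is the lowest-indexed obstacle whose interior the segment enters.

Obstacle 1 [(14,18) (15,8) (24,5) (20,22) (14,19)]:
  edge (14,18)–(15,8): clear
  edge (15,8)–(24,5): clear
  edge (24,5)–(20,22): clear
  edge (20,22)–(14,19): clear
  edge (14,19)–(14,18): clear
  midpoint (8,25/2) outside
  → clear
Obstacle 2 [(2,0) (7,0) (11,5) (11,23) (5,19)]:
  edge (2,0)–(7,0): clear
  edge (7,0)–(11,5): clear
  edge (11,5)–(11,23): crosses AB
  edge (11,23)–(5,19): clear
  edge (5,19)–(2,0): crosses AB
  → BLOCKED

BLOCKED by obstacle 2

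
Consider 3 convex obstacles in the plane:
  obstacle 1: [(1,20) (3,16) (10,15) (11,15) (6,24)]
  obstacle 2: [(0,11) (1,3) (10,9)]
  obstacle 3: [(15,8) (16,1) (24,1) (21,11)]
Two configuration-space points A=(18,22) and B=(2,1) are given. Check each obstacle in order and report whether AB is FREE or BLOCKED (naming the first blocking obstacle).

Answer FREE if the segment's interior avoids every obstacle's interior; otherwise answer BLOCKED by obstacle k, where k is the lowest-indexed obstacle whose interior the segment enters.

Obstacle 1 [(1,20) (3,16) (10,15) (11,15) (6,24)]:
  edge (1,20)–(3,16): clear
  edge (3,16)–(10,15): clear
  edge (10,15)–(11,15): clear
  edge (11,15)–(6,24): clear
  edge (6,24)–(1,20): clear
  midpoint (10,23/2) outside
  → clear
Obstacle 2 [(0,11) (1,3) (10,9)]:
  edge (0,11)–(1,3): clear
  edge (1,3)–(10,9): crosses AB
  edge (10,9)–(0,11): crosses AB
  → BLOCKED
Obstacle 3 [(15,8) (16,1) (24,1) (21,11)]:
  edge (15,8)–(16,1): clear
  edge (16,1)–(24,1): clear
  edge (24,1)–(21,11): clear
  edge (21,11)–(15,8): clear
  midpoint (10,23/2) outside
  → clear

BLOCKED by obstacle 2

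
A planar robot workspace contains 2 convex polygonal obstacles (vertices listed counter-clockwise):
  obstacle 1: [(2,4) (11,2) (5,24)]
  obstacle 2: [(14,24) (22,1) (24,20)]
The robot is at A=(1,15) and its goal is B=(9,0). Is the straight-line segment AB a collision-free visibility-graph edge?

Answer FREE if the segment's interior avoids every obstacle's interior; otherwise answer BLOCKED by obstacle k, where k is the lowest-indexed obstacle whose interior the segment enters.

Obstacle 1 [(2,4) (11,2) (5,24)]:
  edge (2,4)–(11,2): crosses AB
  edge (11,2)–(5,24): clear
  edge (5,24)–(2,4): crosses AB
  → BLOCKED
Obstacle 2 [(14,24) (22,1) (24,20)]:
  edge (14,24)–(22,1): clear
  edge (22,1)–(24,20): clear
  edge (24,20)–(14,24): clear
  midpoint (5,15/2) outside
  → clear

BLOCKED by obstacle 1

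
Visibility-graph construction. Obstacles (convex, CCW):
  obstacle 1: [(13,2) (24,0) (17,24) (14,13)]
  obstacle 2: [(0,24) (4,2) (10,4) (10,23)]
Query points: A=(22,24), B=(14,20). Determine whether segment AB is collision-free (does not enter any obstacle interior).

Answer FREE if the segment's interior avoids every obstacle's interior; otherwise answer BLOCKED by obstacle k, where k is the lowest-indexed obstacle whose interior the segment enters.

BLOCKED by obstacle 1

Obstacle 1 [(13,2) (24,0) (17,24) (14,13)]:
  edge (13,2)–(24,0): clear
  edge (24,0)–(17,24): crosses AB
  edge (17,24)–(14,13): crosses AB
  edge (14,13)–(13,2): clear
  → BLOCKED
Obstacle 2 [(0,24) (4,2) (10,4) (10,23)]:
  edge (0,24)–(4,2): clear
  edge (4,2)–(10,4): clear
  edge (10,4)–(10,23): clear
  edge (10,23)–(0,24): clear
  midpoint (18,22) outside
  → clear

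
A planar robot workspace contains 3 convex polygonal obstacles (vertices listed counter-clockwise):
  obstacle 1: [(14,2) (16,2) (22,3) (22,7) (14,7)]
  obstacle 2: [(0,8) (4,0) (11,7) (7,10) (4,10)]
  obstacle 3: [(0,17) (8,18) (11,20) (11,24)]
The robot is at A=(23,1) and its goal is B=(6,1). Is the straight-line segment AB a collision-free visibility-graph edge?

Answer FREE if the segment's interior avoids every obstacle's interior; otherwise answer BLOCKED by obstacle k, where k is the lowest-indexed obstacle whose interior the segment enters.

Obstacle 1 [(14,2) (16,2) (22,3) (22,7) (14,7)]:
  edge (14,2)–(16,2): clear
  edge (16,2)–(22,3): clear
  edge (22,3)–(22,7): clear
  edge (22,7)–(14,7): clear
  edge (14,7)–(14,2): clear
  midpoint (29/2,1) outside
  → clear
Obstacle 2 [(0,8) (4,0) (11,7) (7,10) (4,10)]:
  edge (0,8)–(4,0): clear
  edge (4,0)–(11,7): clear
  edge (11,7)–(7,10): clear
  edge (7,10)–(4,10): clear
  edge (4,10)–(0,8): clear
  midpoint (29/2,1) outside
  → clear
Obstacle 3 [(0,17) (8,18) (11,20) (11,24)]:
  edge (0,17)–(8,18): clear
  edge (8,18)–(11,20): clear
  edge (11,20)–(11,24): clear
  edge (11,24)–(0,17): clear
  midpoint (29/2,1) outside
  → clear

FREE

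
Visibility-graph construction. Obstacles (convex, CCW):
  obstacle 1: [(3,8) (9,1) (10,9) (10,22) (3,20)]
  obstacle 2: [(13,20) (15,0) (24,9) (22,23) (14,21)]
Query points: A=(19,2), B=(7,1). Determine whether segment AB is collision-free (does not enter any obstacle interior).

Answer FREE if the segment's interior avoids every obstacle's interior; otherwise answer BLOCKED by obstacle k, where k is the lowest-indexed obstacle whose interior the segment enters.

Obstacle 1 [(3,8) (9,1) (10,9) (10,22) (3,20)]:
  edge (3,8)–(9,1): crosses AB
  edge (9,1)–(10,9): crosses AB
  edge (10,9)–(10,22): clear
  edge (10,22)–(3,20): clear
  edge (3,20)–(3,8): clear
  → BLOCKED
Obstacle 2 [(13,20) (15,0) (24,9) (22,23) (14,21)]:
  edge (13,20)–(15,0): crosses AB
  edge (15,0)–(24,9): crosses AB
  edge (24,9)–(22,23): clear
  edge (22,23)–(14,21): clear
  edge (14,21)–(13,20): clear
  → BLOCKED

BLOCKED by obstacle 1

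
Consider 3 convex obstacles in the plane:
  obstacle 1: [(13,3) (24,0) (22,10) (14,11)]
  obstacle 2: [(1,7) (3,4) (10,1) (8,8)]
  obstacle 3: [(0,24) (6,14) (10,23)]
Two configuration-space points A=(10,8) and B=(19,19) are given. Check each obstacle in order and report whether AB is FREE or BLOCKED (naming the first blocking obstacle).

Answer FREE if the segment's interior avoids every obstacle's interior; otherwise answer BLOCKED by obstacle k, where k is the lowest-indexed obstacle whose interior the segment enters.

FREE

Obstacle 1 [(13,3) (24,0) (22,10) (14,11)]:
  edge (13,3)–(24,0): clear
  edge (24,0)–(22,10): clear
  edge (22,10)–(14,11): clear
  edge (14,11)–(13,3): clear
  midpoint (29/2,27/2) outside
  → clear
Obstacle 2 [(1,7) (3,4) (10,1) (8,8)]:
  edge (1,7)–(3,4): clear
  edge (3,4)–(10,1): clear
  edge (10,1)–(8,8): clear
  edge (8,8)–(1,7): clear
  midpoint (29/2,27/2) outside
  → clear
Obstacle 3 [(0,24) (6,14) (10,23)]:
  edge (0,24)–(6,14): clear
  edge (6,14)–(10,23): clear
  edge (10,23)–(0,24): clear
  midpoint (29/2,27/2) outside
  → clear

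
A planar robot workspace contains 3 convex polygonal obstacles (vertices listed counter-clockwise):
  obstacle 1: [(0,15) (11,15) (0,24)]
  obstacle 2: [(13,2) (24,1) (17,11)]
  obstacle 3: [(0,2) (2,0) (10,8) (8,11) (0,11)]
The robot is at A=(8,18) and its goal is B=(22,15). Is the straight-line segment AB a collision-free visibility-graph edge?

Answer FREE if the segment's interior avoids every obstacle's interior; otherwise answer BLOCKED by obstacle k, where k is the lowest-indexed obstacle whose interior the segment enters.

FREE

Obstacle 1 [(0,15) (11,15) (0,24)]:
  edge (0,15)–(11,15): clear
  edge (11,15)–(0,24): clear
  edge (0,24)–(0,15): clear
  midpoint (15,33/2) outside
  → clear
Obstacle 2 [(13,2) (24,1) (17,11)]:
  edge (13,2)–(24,1): clear
  edge (24,1)–(17,11): clear
  edge (17,11)–(13,2): clear
  midpoint (15,33/2) outside
  → clear
Obstacle 3 [(0,2) (2,0) (10,8) (8,11) (0,11)]:
  edge (0,2)–(2,0): clear
  edge (2,0)–(10,8): clear
  edge (10,8)–(8,11): clear
  edge (8,11)–(0,11): clear
  edge (0,11)–(0,2): clear
  midpoint (15,33/2) outside
  → clear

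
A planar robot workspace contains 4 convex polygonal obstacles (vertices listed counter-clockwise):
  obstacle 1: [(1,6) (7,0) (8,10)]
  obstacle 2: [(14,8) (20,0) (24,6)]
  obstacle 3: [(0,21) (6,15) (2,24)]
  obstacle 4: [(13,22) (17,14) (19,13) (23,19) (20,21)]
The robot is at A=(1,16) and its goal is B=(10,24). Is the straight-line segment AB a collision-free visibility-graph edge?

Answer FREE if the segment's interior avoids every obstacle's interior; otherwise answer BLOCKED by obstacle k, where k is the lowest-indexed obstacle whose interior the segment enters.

BLOCKED by obstacle 3

Obstacle 1 [(1,6) (7,0) (8,10)]:
  edge (1,6)–(7,0): clear
  edge (7,0)–(8,10): clear
  edge (8,10)–(1,6): clear
  midpoint (11/2,20) outside
  → clear
Obstacle 2 [(14,8) (20,0) (24,6)]:
  edge (14,8)–(20,0): clear
  edge (20,0)–(24,6): clear
  edge (24,6)–(14,8): clear
  midpoint (11/2,20) outside
  → clear
Obstacle 3 [(0,21) (6,15) (2,24)]:
  edge (0,21)–(6,15): crosses AB
  edge (6,15)–(2,24): crosses AB
  edge (2,24)–(0,21): clear
  → BLOCKED
Obstacle 4 [(13,22) (17,14) (19,13) (23,19) (20,21)]:
  edge (13,22)–(17,14): clear
  edge (17,14)–(19,13): clear
  edge (19,13)–(23,19): clear
  edge (23,19)–(20,21): clear
  edge (20,21)–(13,22): clear
  midpoint (11/2,20) outside
  → clear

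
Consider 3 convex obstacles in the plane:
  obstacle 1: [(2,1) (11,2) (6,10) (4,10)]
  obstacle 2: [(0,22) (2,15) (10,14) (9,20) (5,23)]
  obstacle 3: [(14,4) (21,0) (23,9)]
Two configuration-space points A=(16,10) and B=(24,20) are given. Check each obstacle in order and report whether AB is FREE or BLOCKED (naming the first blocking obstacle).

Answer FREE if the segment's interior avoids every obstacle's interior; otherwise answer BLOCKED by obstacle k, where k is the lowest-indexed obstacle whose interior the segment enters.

FREE

Obstacle 1 [(2,1) (11,2) (6,10) (4,10)]:
  edge (2,1)–(11,2): clear
  edge (11,2)–(6,10): clear
  edge (6,10)–(4,10): clear
  edge (4,10)–(2,1): clear
  midpoint (20,15) outside
  → clear
Obstacle 2 [(0,22) (2,15) (10,14) (9,20) (5,23)]:
  edge (0,22)–(2,15): clear
  edge (2,15)–(10,14): clear
  edge (10,14)–(9,20): clear
  edge (9,20)–(5,23): clear
  edge (5,23)–(0,22): clear
  midpoint (20,15) outside
  → clear
Obstacle 3 [(14,4) (21,0) (23,9)]:
  edge (14,4)–(21,0): clear
  edge (21,0)–(23,9): clear
  edge (23,9)–(14,4): clear
  midpoint (20,15) outside
  → clear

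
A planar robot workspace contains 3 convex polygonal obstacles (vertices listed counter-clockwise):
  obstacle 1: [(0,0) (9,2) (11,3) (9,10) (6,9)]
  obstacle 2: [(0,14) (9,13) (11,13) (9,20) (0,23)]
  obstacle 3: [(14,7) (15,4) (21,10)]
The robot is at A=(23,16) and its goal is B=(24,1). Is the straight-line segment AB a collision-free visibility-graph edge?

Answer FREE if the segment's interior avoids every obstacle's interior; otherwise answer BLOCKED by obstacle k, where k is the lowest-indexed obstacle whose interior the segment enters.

FREE

Obstacle 1 [(0,0) (9,2) (11,3) (9,10) (6,9)]:
  edge (0,0)–(9,2): clear
  edge (9,2)–(11,3): clear
  edge (11,3)–(9,10): clear
  edge (9,10)–(6,9): clear
  edge (6,9)–(0,0): clear
  midpoint (47/2,17/2) outside
  → clear
Obstacle 2 [(0,14) (9,13) (11,13) (9,20) (0,23)]:
  edge (0,14)–(9,13): clear
  edge (9,13)–(11,13): clear
  edge (11,13)–(9,20): clear
  edge (9,20)–(0,23): clear
  edge (0,23)–(0,14): clear
  midpoint (47/2,17/2) outside
  → clear
Obstacle 3 [(14,7) (15,4) (21,10)]:
  edge (14,7)–(15,4): clear
  edge (15,4)–(21,10): clear
  edge (21,10)–(14,7): clear
  midpoint (47/2,17/2) outside
  → clear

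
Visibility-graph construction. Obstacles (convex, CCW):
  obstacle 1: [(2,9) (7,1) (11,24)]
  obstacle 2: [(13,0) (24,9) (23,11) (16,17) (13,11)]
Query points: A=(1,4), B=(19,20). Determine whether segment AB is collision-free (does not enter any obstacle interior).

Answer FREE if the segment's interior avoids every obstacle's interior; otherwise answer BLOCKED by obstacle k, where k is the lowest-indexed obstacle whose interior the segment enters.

Obstacle 1 [(2,9) (7,1) (11,24)]:
  edge (2,9)–(7,1): crosses AB
  edge (7,1)–(11,24): crosses AB
  edge (11,24)–(2,9): clear
  → BLOCKED
Obstacle 2 [(13,0) (24,9) (23,11) (16,17) (13,11)]:
  edge (13,0)–(24,9): clear
  edge (24,9)–(23,11): clear
  edge (23,11)–(16,17): clear
  edge (16,17)–(13,11): clear
  edge (13,11)–(13,0): clear
  midpoint (10,12) outside
  → clear

BLOCKED by obstacle 1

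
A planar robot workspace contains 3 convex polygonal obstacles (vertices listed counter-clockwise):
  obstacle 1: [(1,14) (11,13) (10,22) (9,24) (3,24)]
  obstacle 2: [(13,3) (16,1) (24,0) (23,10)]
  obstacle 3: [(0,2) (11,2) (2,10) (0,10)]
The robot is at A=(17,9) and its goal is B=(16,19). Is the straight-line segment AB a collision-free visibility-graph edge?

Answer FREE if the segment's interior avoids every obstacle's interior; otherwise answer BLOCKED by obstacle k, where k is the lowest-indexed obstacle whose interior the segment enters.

Obstacle 1 [(1,14) (11,13) (10,22) (9,24) (3,24)]:
  edge (1,14)–(11,13): clear
  edge (11,13)–(10,22): clear
  edge (10,22)–(9,24): clear
  edge (9,24)–(3,24): clear
  edge (3,24)–(1,14): clear
  midpoint (33/2,14) outside
  → clear
Obstacle 2 [(13,3) (16,1) (24,0) (23,10)]:
  edge (13,3)–(16,1): clear
  edge (16,1)–(24,0): clear
  edge (24,0)–(23,10): clear
  edge (23,10)–(13,3): clear
  midpoint (33/2,14) outside
  → clear
Obstacle 3 [(0,2) (11,2) (2,10) (0,10)]:
  edge (0,2)–(11,2): clear
  edge (11,2)–(2,10): clear
  edge (2,10)–(0,10): clear
  edge (0,10)–(0,2): clear
  midpoint (33/2,14) outside
  → clear

FREE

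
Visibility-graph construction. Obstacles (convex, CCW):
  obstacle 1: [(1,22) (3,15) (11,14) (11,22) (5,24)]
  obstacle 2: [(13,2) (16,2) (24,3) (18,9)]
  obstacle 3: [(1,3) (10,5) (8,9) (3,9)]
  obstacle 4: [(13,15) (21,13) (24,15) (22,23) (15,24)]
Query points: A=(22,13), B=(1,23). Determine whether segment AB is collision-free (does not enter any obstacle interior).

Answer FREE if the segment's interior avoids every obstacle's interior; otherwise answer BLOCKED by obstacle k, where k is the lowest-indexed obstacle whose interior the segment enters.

Obstacle 1 [(1,22) (3,15) (11,14) (11,22) (5,24)]:
  edge (1,22)–(3,15): clear
  edge (3,15)–(11,14): clear
  edge (11,14)–(11,22): crosses AB
  edge (11,22)–(5,24): clear
  edge (5,24)–(1,22): crosses AB
  → BLOCKED
Obstacle 2 [(13,2) (16,2) (24,3) (18,9)]:
  edge (13,2)–(16,2): clear
  edge (16,2)–(24,3): clear
  edge (24,3)–(18,9): clear
  edge (18,9)–(13,2): clear
  midpoint (23/2,18) outside
  → clear
Obstacle 3 [(1,3) (10,5) (8,9) (3,9)]:
  edge (1,3)–(10,5): clear
  edge (10,5)–(8,9): clear
  edge (8,9)–(3,9): clear
  edge (3,9)–(1,3): clear
  midpoint (23/2,18) outside
  → clear
Obstacle 4 [(13,15) (21,13) (24,15) (22,23) (15,24)]:
  edge (13,15)–(21,13): clear
  edge (21,13)–(24,15): crosses AB
  edge (24,15)–(22,23): clear
  edge (22,23)–(15,24): clear
  edge (15,24)–(13,15): crosses AB
  → BLOCKED

BLOCKED by obstacle 1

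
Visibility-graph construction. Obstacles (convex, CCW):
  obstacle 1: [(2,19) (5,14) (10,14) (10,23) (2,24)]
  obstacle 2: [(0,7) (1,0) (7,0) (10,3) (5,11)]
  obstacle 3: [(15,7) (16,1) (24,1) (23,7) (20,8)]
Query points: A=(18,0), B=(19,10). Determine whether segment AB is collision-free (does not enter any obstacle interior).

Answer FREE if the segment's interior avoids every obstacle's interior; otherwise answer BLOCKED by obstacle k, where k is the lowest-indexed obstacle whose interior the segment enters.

BLOCKED by obstacle 3

Obstacle 1 [(2,19) (5,14) (10,14) (10,23) (2,24)]:
  edge (2,19)–(5,14): clear
  edge (5,14)–(10,14): clear
  edge (10,14)–(10,23): clear
  edge (10,23)–(2,24): clear
  edge (2,24)–(2,19): clear
  midpoint (37/2,5) outside
  → clear
Obstacle 2 [(0,7) (1,0) (7,0) (10,3) (5,11)]:
  edge (0,7)–(1,0): clear
  edge (1,0)–(7,0): clear
  edge (7,0)–(10,3): clear
  edge (10,3)–(5,11): clear
  edge (5,11)–(0,7): clear
  midpoint (37/2,5) outside
  → clear
Obstacle 3 [(15,7) (16,1) (24,1) (23,7) (20,8)]:
  edge (15,7)–(16,1): clear
  edge (16,1)–(24,1): crosses AB
  edge (24,1)–(23,7): clear
  edge (23,7)–(20,8): clear
  edge (20,8)–(15,7): crosses AB
  → BLOCKED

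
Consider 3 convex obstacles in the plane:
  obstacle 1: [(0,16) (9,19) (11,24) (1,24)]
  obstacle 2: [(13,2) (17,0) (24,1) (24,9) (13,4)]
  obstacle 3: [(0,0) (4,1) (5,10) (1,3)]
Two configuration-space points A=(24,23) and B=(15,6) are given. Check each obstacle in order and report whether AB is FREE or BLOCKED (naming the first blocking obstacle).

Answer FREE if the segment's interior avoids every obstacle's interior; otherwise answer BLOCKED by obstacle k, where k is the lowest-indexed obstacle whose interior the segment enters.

FREE

Obstacle 1 [(0,16) (9,19) (11,24) (1,24)]:
  edge (0,16)–(9,19): clear
  edge (9,19)–(11,24): clear
  edge (11,24)–(1,24): clear
  edge (1,24)–(0,16): clear
  midpoint (39/2,29/2) outside
  → clear
Obstacle 2 [(13,2) (17,0) (24,1) (24,9) (13,4)]:
  edge (13,2)–(17,0): clear
  edge (17,0)–(24,1): clear
  edge (24,1)–(24,9): clear
  edge (24,9)–(13,4): clear
  edge (13,4)–(13,2): clear
  midpoint (39/2,29/2) outside
  → clear
Obstacle 3 [(0,0) (4,1) (5,10) (1,3)]:
  edge (0,0)–(4,1): clear
  edge (4,1)–(5,10): clear
  edge (5,10)–(1,3): clear
  edge (1,3)–(0,0): clear
  midpoint (39/2,29/2) outside
  → clear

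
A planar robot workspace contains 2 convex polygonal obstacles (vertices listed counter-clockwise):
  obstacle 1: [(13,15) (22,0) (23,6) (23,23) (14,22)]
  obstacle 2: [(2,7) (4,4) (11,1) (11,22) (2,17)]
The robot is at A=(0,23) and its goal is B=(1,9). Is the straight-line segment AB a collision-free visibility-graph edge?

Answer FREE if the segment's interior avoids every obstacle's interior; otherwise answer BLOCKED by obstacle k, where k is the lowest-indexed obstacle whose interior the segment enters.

Obstacle 1 [(13,15) (22,0) (23,6) (23,23) (14,22)]:
  edge (13,15)–(22,0): clear
  edge (22,0)–(23,6): clear
  edge (23,6)–(23,23): clear
  edge (23,23)–(14,22): clear
  edge (14,22)–(13,15): clear
  midpoint (1/2,16) outside
  → clear
Obstacle 2 [(2,7) (4,4) (11,1) (11,22) (2,17)]:
  edge (2,7)–(4,4): clear
  edge (4,4)–(11,1): clear
  edge (11,1)–(11,22): clear
  edge (11,22)–(2,17): clear
  edge (2,17)–(2,7): clear
  midpoint (1/2,16) outside
  → clear

FREE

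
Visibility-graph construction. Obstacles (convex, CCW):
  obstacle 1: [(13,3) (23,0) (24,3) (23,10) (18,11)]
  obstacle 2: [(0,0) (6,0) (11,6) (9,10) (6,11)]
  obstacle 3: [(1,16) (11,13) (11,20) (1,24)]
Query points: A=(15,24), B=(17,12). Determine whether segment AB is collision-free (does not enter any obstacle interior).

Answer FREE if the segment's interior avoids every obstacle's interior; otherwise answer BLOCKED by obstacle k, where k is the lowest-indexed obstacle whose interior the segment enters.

FREE

Obstacle 1 [(13,3) (23,0) (24,3) (23,10) (18,11)]:
  edge (13,3)–(23,0): clear
  edge (23,0)–(24,3): clear
  edge (24,3)–(23,10): clear
  edge (23,10)–(18,11): clear
  edge (18,11)–(13,3): clear
  midpoint (16,18) outside
  → clear
Obstacle 2 [(0,0) (6,0) (11,6) (9,10) (6,11)]:
  edge (0,0)–(6,0): clear
  edge (6,0)–(11,6): clear
  edge (11,6)–(9,10): clear
  edge (9,10)–(6,11): clear
  edge (6,11)–(0,0): clear
  midpoint (16,18) outside
  → clear
Obstacle 3 [(1,16) (11,13) (11,20) (1,24)]:
  edge (1,16)–(11,13): clear
  edge (11,13)–(11,20): clear
  edge (11,20)–(1,24): clear
  edge (1,24)–(1,16): clear
  midpoint (16,18) outside
  → clear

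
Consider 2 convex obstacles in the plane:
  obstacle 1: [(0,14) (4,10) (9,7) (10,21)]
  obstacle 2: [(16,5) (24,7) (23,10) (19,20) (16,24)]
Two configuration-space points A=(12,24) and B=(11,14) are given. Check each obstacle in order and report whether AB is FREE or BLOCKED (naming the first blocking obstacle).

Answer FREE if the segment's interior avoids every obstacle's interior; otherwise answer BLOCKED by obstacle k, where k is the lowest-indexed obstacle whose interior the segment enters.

FREE

Obstacle 1 [(0,14) (4,10) (9,7) (10,21)]:
  edge (0,14)–(4,10): clear
  edge (4,10)–(9,7): clear
  edge (9,7)–(10,21): clear
  edge (10,21)–(0,14): clear
  midpoint (23/2,19) outside
  → clear
Obstacle 2 [(16,5) (24,7) (23,10) (19,20) (16,24)]:
  edge (16,5)–(24,7): clear
  edge (24,7)–(23,10): clear
  edge (23,10)–(19,20): clear
  edge (19,20)–(16,24): clear
  edge (16,24)–(16,5): clear
  midpoint (23/2,19) outside
  → clear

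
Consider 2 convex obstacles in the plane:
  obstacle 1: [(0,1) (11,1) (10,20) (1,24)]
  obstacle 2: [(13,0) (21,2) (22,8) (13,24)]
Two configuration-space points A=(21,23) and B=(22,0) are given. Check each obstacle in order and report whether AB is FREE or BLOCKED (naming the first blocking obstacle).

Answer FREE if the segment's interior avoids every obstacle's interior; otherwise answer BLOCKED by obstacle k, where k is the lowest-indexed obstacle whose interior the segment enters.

Obstacle 1 [(0,1) (11,1) (10,20) (1,24)]:
  edge (0,1)–(11,1): clear
  edge (11,1)–(10,20): clear
  edge (10,20)–(1,24): clear
  edge (1,24)–(0,1): clear
  midpoint (43/2,23/2) outside
  → clear
Obstacle 2 [(13,0) (21,2) (22,8) (13,24)]:
  edge (13,0)–(21,2): clear
  edge (21,2)–(22,8): crosses AB
  edge (22,8)–(13,24): crosses AB
  edge (13,24)–(13,0): clear
  → BLOCKED

BLOCKED by obstacle 2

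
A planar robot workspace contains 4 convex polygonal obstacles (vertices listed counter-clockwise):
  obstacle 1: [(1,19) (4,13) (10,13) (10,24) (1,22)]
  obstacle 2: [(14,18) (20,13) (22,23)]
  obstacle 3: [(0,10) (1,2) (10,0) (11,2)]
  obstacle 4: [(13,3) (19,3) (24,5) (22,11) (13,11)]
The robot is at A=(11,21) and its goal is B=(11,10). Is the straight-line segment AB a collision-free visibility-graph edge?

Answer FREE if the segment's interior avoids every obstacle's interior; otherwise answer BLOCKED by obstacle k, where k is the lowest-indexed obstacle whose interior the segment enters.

Obstacle 1 [(1,19) (4,13) (10,13) (10,24) (1,22)]:
  edge (1,19)–(4,13): clear
  edge (4,13)–(10,13): clear
  edge (10,13)–(10,24): clear
  edge (10,24)–(1,22): clear
  edge (1,22)–(1,19): clear
  midpoint (11,31/2) outside
  → clear
Obstacle 2 [(14,18) (20,13) (22,23)]:
  edge (14,18)–(20,13): clear
  edge (20,13)–(22,23): clear
  edge (22,23)–(14,18): clear
  midpoint (11,31/2) outside
  → clear
Obstacle 3 [(0,10) (1,2) (10,0) (11,2)]:
  edge (0,10)–(1,2): clear
  edge (1,2)–(10,0): clear
  edge (10,0)–(11,2): clear
  edge (11,2)–(0,10): clear
  midpoint (11,31/2) outside
  → clear
Obstacle 4 [(13,3) (19,3) (24,5) (22,11) (13,11)]:
  edge (13,3)–(19,3): clear
  edge (19,3)–(24,5): clear
  edge (24,5)–(22,11): clear
  edge (22,11)–(13,11): clear
  edge (13,11)–(13,3): clear
  midpoint (11,31/2) outside
  → clear

FREE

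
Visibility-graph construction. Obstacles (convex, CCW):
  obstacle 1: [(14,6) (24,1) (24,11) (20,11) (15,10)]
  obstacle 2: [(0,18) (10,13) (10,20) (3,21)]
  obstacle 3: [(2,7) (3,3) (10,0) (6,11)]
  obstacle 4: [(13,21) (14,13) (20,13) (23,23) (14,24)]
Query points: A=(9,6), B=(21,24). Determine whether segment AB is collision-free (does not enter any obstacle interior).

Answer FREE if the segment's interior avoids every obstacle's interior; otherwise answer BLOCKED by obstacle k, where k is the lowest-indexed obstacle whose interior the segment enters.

Obstacle 1 [(14,6) (24,1) (24,11) (20,11) (15,10)]:
  edge (14,6)–(24,1): clear
  edge (24,1)–(24,11): clear
  edge (24,11)–(20,11): clear
  edge (20,11)–(15,10): clear
  edge (15,10)–(14,6): clear
  midpoint (15,15) outside
  → clear
Obstacle 2 [(0,18) (10,13) (10,20) (3,21)]:
  edge (0,18)–(10,13): clear
  edge (10,13)–(10,20): clear
  edge (10,20)–(3,21): clear
  edge (3,21)–(0,18): clear
  midpoint (15,15) outside
  → clear
Obstacle 3 [(2,7) (3,3) (10,0) (6,11)]:
  edge (2,7)–(3,3): clear
  edge (3,3)–(10,0): clear
  edge (10,0)–(6,11): clear
  edge (6,11)–(2,7): clear
  midpoint (15,15) outside
  → clear
Obstacle 4 [(13,21) (14,13) (20,13) (23,23) (14,24)]:
  edge (13,21)–(14,13): crosses AB
  edge (14,13)–(20,13): clear
  edge (20,13)–(23,23): clear
  edge (23,23)–(14,24): crosses AB
  edge (14,24)–(13,21): clear
  → BLOCKED

BLOCKED by obstacle 4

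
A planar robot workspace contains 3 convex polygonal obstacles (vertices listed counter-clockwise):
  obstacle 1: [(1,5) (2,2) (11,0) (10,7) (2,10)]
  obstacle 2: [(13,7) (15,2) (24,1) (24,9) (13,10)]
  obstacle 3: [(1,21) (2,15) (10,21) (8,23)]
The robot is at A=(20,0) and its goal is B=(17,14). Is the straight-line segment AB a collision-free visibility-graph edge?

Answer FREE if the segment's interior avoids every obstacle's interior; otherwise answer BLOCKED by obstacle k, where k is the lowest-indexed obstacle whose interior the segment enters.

Obstacle 1 [(1,5) (2,2) (11,0) (10,7) (2,10)]:
  edge (1,5)–(2,2): clear
  edge (2,2)–(11,0): clear
  edge (11,0)–(10,7): clear
  edge (10,7)–(2,10): clear
  edge (2,10)–(1,5): clear
  midpoint (37/2,7) outside
  → clear
Obstacle 2 [(13,7) (15,2) (24,1) (24,9) (13,10)]:
  edge (13,7)–(15,2): clear
  edge (15,2)–(24,1): crosses AB
  edge (24,1)–(24,9): clear
  edge (24,9)–(13,10): crosses AB
  edge (13,10)–(13,7): clear
  → BLOCKED
Obstacle 3 [(1,21) (2,15) (10,21) (8,23)]:
  edge (1,21)–(2,15): clear
  edge (2,15)–(10,21): clear
  edge (10,21)–(8,23): clear
  edge (8,23)–(1,21): clear
  midpoint (37/2,7) outside
  → clear

BLOCKED by obstacle 2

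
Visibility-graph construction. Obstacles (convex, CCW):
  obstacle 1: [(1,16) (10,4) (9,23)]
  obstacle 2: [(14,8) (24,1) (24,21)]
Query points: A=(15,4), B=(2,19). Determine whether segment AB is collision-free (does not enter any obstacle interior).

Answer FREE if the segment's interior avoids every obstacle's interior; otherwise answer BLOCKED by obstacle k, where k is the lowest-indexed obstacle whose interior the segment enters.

BLOCKED by obstacle 1

Obstacle 1 [(1,16) (10,4) (9,23)]:
  edge (1,16)–(10,4): clear
  edge (10,4)–(9,23): crosses AB
  edge (9,23)–(1,16): crosses AB
  → BLOCKED
Obstacle 2 [(14,8) (24,1) (24,21)]:
  edge (14,8)–(24,1): clear
  edge (24,1)–(24,21): clear
  edge (24,21)–(14,8): clear
  midpoint (17/2,23/2) outside
  → clear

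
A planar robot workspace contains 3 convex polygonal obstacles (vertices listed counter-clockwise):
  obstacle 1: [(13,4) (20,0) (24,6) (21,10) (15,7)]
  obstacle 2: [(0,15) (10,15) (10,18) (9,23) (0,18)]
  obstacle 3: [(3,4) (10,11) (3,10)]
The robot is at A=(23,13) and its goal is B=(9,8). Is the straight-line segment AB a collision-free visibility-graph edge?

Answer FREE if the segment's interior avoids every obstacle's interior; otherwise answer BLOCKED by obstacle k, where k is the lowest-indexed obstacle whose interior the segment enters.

Obstacle 1 [(13,4) (20,0) (24,6) (21,10) (15,7)]:
  edge (13,4)–(20,0): clear
  edge (20,0)–(24,6): clear
  edge (24,6)–(21,10): clear
  edge (21,10)–(15,7): clear
  edge (15,7)–(13,4): clear
  midpoint (16,21/2) outside
  → clear
Obstacle 2 [(0,15) (10,15) (10,18) (9,23) (0,18)]:
  edge (0,15)–(10,15): clear
  edge (10,15)–(10,18): clear
  edge (10,18)–(9,23): clear
  edge (9,23)–(0,18): clear
  edge (0,18)–(0,15): clear
  midpoint (16,21/2) outside
  → clear
Obstacle 3 [(3,4) (10,11) (3,10)]:
  edge (3,4)–(10,11): clear
  edge (10,11)–(3,10): clear
  edge (3,10)–(3,4): clear
  midpoint (16,21/2) outside
  → clear

FREE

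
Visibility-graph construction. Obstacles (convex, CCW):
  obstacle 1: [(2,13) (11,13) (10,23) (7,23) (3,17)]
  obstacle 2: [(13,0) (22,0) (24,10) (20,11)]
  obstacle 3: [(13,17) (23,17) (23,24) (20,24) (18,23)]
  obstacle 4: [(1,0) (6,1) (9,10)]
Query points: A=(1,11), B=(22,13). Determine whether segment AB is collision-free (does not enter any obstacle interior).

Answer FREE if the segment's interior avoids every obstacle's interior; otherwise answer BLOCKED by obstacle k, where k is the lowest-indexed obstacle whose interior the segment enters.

FREE

Obstacle 1 [(2,13) (11,13) (10,23) (7,23) (3,17)]:
  edge (2,13)–(11,13): clear
  edge (11,13)–(10,23): clear
  edge (10,23)–(7,23): clear
  edge (7,23)–(3,17): clear
  edge (3,17)–(2,13): clear
  midpoint (23/2,12) outside
  → clear
Obstacle 2 [(13,0) (22,0) (24,10) (20,11)]:
  edge (13,0)–(22,0): clear
  edge (22,0)–(24,10): clear
  edge (24,10)–(20,11): clear
  edge (20,11)–(13,0): clear
  midpoint (23/2,12) outside
  → clear
Obstacle 3 [(13,17) (23,17) (23,24) (20,24) (18,23)]:
  edge (13,17)–(23,17): clear
  edge (23,17)–(23,24): clear
  edge (23,24)–(20,24): clear
  edge (20,24)–(18,23): clear
  edge (18,23)–(13,17): clear
  midpoint (23/2,12) outside
  → clear
Obstacle 4 [(1,0) (6,1) (9,10)]:
  edge (1,0)–(6,1): clear
  edge (6,1)–(9,10): clear
  edge (9,10)–(1,0): clear
  midpoint (23/2,12) outside
  → clear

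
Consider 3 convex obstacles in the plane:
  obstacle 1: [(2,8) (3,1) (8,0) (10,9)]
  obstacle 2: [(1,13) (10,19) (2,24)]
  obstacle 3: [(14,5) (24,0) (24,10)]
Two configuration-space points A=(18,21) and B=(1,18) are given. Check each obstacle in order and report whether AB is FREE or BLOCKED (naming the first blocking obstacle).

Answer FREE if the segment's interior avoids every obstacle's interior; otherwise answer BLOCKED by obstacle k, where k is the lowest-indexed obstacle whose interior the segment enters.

BLOCKED by obstacle 2

Obstacle 1 [(2,8) (3,1) (8,0) (10,9)]:
  edge (2,8)–(3,1): clear
  edge (3,1)–(8,0): clear
  edge (8,0)–(10,9): clear
  edge (10,9)–(2,8): clear
  midpoint (19/2,39/2) outside
  → clear
Obstacle 2 [(1,13) (10,19) (2,24)]:
  edge (1,13)–(10,19): clear
  edge (10,19)–(2,24): crosses AB
  edge (2,24)–(1,13): crosses AB
  → BLOCKED
Obstacle 3 [(14,5) (24,0) (24,10)]:
  edge (14,5)–(24,0): clear
  edge (24,0)–(24,10): clear
  edge (24,10)–(14,5): clear
  midpoint (19/2,39/2) outside
  → clear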